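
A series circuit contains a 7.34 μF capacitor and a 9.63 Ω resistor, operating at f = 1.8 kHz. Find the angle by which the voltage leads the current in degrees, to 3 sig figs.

-51.4°

ω = 2πf = 11310 rad/s
X_C = 1/(ωC) = 12.0 Ω
Z = 9.63 − j12.0 Ω
|Z| = √(9.63² + 12.0²) = 15.4 Ω
∠Z = arctan(-12.0/9.63) = -51.4°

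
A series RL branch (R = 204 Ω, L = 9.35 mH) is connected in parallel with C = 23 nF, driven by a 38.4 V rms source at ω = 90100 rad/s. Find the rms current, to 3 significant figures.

X_L = ωL = 842 Ω
X_C = 1/(ωC) = 483 Ω
Branch 1 (R+jX_L): Z₁ = 204 + j842 Ω, |Z₁| = 867 Ω
Branch 2 (−jX_C): Z₂ = −j483 Ω
Parallel: Z = Z₁Z₂/(Z₁+Z₂), |Z| = 1010 Ω, ∠Z = -74.1°
I = V/|Z| = 38.4/1010 = 38.0 mA

38.0 mA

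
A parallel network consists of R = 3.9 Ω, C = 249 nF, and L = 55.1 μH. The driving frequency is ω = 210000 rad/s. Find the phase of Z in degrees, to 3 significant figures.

7.58°

X_L = ωL = 11.6 Ω
X_C = 1/(ωC) = 19.1 Ω
Parallel: admittances add. Y = 1/R + 1/(jωL) + jωC
Y = (0.256 − j0.0341) S
|Y| = 0.259 S → |Z| = 1/|Y| = 3.87 Ω, ∠Z = −∠Y = 7.58°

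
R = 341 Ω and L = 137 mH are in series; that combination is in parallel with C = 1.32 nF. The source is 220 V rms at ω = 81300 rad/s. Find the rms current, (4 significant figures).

3.923 mA

X_L = ωL = 11140 Ω
X_C = 1/(ωC) = 9318 Ω
Branch 1 (R+jX_L): Z₁ = 341.0 + j11140 Ω, |Z₁| = 11140 Ω
Branch 2 (−jX_C): Z₂ = −j9318 Ω
Parallel: Z = Z₁Z₂/(Z₁+Z₂), |Z| = 56080 Ω, ∠Z = -81.14°
I = V/|Z| = 220/56080 = 3.923 mA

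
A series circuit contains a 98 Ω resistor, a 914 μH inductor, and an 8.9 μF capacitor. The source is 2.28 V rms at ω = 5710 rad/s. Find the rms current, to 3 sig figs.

23.0 mA

X_L = ωL = 5.22 Ω
X_C = 1/(ωC) = 19.7 Ω
Net reactance X = X_L − X_C = -14.5 Ω
Z = 98.0 − j14.5 Ω
|Z| = √(98.0² + 14.5²) = 99.1 Ω
I = V/|Z| = 2.28/99.1 = 23.0 mA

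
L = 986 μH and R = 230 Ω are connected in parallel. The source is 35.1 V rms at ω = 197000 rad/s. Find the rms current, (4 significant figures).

236.5 mA

X_L = ωL = 194.2 Ω
Parallel: admittances add. Y = 1/R + 1/(jωL)
Y = (0.004348 − j0.005148) S
|Y| = 0.006739 S → |Z| = 1/|Y| = 148.4 Ω, ∠Z = −∠Y = 49.82°
I = V/|Z| = 35.1/148.4 = 236.5 mA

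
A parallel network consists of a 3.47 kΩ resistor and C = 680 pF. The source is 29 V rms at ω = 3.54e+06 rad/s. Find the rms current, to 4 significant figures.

70.31 mA

X_C = 1/(ωC) = 415.4 Ω
Parallel: admittances add. Y = 1/R + jωC
Y = (0.0002882 + j0.002407) S
|Y| = 0.002424 S → |Z| = 1/|Y| = 412.5 Ω, ∠Z = −∠Y = -83.17°
I = V/|Z| = 29/412.5 = 70.31 mA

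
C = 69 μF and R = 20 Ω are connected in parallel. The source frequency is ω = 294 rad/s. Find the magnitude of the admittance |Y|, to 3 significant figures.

54.0 mS

X_C = 1/(ωC) = 49.3 Ω
Parallel: admittances add. Y = 1/R + jωC
Y = (0.0500 + j0.0203) S
|Y| = 0.0540 S → |Z| = 1/|Y| = 18.5 Ω, ∠Z = −∠Y = -22.1°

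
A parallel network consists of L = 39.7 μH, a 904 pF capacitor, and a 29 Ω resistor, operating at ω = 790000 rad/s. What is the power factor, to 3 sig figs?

X_L = ωL = 31.4 Ω
X_C = 1/(ωC) = 1400 Ω
Parallel: admittances add. Y = 1/R + 1/(jωL) + jωC
Y = (0.0345 − j0.0312) S
|Y| = 0.0465 S → |Z| = 1/|Y| = 21.5 Ω, ∠Z = −∠Y = 42.1°
cos φ = cos(42.1°) = 0.742

0.742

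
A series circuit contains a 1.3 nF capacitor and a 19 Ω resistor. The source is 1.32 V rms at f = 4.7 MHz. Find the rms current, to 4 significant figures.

ω = 2πf = 2.953e+07 rad/s
X_C = 1/(ωC) = 26.05 Ω
Z = 19.00 − j26.05 Ω
|Z| = √(19.00² + 26.05²) = 32.24 Ω
I = V/|Z| = 1.32/32.24 = 40.94 mA

40.94 mA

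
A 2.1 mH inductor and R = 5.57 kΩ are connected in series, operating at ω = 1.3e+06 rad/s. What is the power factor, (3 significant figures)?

0.898

X_L = ωL = 2730 Ω
Z = 5570 + j2730 Ω
|Z| = √(5570² + 2730²) = 6200 Ω
∠Z = arctan(2730/5570) = 26.1°
cos φ = cos(26.1°) = 0.898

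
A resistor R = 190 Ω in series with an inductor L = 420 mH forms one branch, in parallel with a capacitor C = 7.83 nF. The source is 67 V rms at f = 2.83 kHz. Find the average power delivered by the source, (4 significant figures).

ω = 2πf = 17780 rad/s
X_L = ωL = 7468 Ω
X_C = 1/(ωC) = 7182 Ω
Branch 1 (R+jX_L): Z₁ = 190.0 + j7468 Ω, |Z₁| = 7471 Ω
Branch 2 (−jX_C): Z₂ = −j7182 Ω
Parallel: Z = Z₁Z₂/(Z₁+Z₂), |Z| = 156400 Ω, ∠Z = -57.84°
I = V/|Z| = 428.5 μA
P = VI cos φ = 67 × 0.0004285 × cos(-57.84°) = 15.28 mW

15.28 mW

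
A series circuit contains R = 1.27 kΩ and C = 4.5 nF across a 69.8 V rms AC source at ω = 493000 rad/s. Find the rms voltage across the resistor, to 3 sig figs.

65.8 V

X_C = 1/(ωC) = 451 Ω
Z = 1270 − j451 Ω
|Z| = √(1270² + 451²) = 1350 Ω
I = V/|Z| = 51.8 mA
V_R = I·|Z_R| = 0.0518 × 1270 = 65.8 V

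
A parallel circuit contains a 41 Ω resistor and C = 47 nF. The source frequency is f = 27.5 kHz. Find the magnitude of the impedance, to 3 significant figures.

ω = 2πf = 172800 rad/s
X_C = 1/(ωC) = 123 Ω
Parallel: admittances add. Y = 1/R + jωC
Y = (0.0244 + j0.00812) S
|Y| = 0.0257 S → |Z| = 1/|Y| = 38.9 Ω, ∠Z = −∠Y = -18.4°

38.9 Ω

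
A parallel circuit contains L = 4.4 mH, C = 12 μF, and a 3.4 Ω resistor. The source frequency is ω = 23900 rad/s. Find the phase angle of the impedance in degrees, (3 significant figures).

-43.3°

X_L = ωL = 105 Ω
X_C = 1/(ωC) = 3.49 Ω
Parallel: admittances add. Y = 1/R + 1/(jωL) + jωC
Y = (0.294 + j0.277) S
|Y| = 0.404 S → |Z| = 1/|Y| = 2.47 Ω, ∠Z = −∠Y = -43.3°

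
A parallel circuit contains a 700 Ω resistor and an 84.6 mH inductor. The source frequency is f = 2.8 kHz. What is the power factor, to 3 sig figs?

0.905

ω = 2πf = 17590 rad/s
X_L = ωL = 1490 Ω
Parallel: admittances add. Y = 1/R + 1/(jωL)
Y = (0.00143 − j0.000672) S
|Y| = 0.00158 S → |Z| = 1/|Y| = 633 Ω, ∠Z = −∠Y = 25.2°
cos φ = cos(25.2°) = 0.905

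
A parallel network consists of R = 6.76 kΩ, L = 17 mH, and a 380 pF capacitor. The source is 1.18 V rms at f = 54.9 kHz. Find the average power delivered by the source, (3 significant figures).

206 μW

ω = 2πf = 344900 rad/s
X_L = ωL = 5860 Ω
X_C = 1/(ωC) = 7630 Ω
Parallel: admittances add. Y = 1/R + 1/(jωL) + jωC
Y = (0.000148 − j3.94e-05) S
|Y| = 0.000153 S → |Z| = 1/|Y| = 6530 Ω, ∠Z = −∠Y = 14.9°
I = V/|Z| = 181 μA
P = VI cos φ = 1.18 × 0.000181 × cos(14.9°) = 206 μW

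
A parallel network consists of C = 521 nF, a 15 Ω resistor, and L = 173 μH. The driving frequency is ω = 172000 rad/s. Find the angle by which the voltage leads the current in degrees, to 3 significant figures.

X_L = ωL = 29.8 Ω
X_C = 1/(ωC) = 11.2 Ω
Parallel: admittances add. Y = 1/R + 1/(jωL) + jωC
Y = (0.0667 + j0.0560) S
|Y| = 0.0871 S → |Z| = 1/|Y| = 11.5 Ω, ∠Z = −∠Y = -40.0°

-40.0°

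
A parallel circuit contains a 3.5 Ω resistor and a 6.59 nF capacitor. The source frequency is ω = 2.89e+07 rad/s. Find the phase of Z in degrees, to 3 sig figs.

-33.7°

X_C = 1/(ωC) = 5.25 Ω
Parallel: admittances add. Y = 1/R + jωC
Y = (0.286 + j0.190) S
|Y| = 0.343 S → |Z| = 1/|Y| = 2.91 Ω, ∠Z = −∠Y = -33.7°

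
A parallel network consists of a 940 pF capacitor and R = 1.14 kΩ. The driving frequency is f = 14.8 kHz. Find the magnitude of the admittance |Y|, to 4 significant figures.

ω = 2πf = 92990 rad/s
X_C = 1/(ωC) = 11440 Ω
Parallel: admittances add. Y = 1/R + jωC
Y = (0.0008772 + j8.741e-05) S
|Y| = 0.0008815 S → |Z| = 1/|Y| = 1134 Ω, ∠Z = −∠Y = -5.691°

881.5 μS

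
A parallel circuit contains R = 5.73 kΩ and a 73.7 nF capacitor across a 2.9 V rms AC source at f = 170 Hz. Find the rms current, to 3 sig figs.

ω = 2πf = 1068 rad/s
X_C = 1/(ωC) = 12700 Ω
Parallel: admittances add. Y = 1/R + jωC
Y = (0.000175 + j7.87e-05) S
|Y| = 0.000191 S → |Z| = 1/|Y| = 5220 Ω, ∠Z = −∠Y = -24.3°
I = V/|Z| = 2.9/5220 = 555 μA

555 μA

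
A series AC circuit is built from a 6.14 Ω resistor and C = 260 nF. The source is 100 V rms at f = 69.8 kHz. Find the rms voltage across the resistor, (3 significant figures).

ω = 2πf = 438600 rad/s
X_C = 1/(ωC) = 8.77 Ω
Z = 6.14 − j8.77 Ω
|Z| = √(6.14² + 8.77²) = 10.7 Ω
I = V/|Z| = 9.34 A
V_R = I·|Z_R| = 9.34 × 6.14 = 57.4 V

57.4 V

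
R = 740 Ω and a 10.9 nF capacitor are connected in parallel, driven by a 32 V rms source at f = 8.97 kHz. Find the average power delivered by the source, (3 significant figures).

1.38 W

ω = 2πf = 56360 rad/s
X_C = 1/(ωC) = 1630 Ω
Parallel: admittances add. Y = 1/R + jωC
Y = (0.00135 + j0.000614) S
|Y| = 0.00148 S → |Z| = 1/|Y| = 674 Ω, ∠Z = −∠Y = -24.4°
I = V/|Z| = 47.5 mA
P = VI cos φ = 32 × 0.0475 × cos(-24.4°) = 1.38 W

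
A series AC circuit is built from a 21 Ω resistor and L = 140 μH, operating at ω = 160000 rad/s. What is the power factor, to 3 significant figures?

0.684

X_L = ωL = 22.4 Ω
Z = 21.0 + j22.4 Ω
|Z| = √(21.0² + 22.4²) = 30.7 Ω
∠Z = arctan(22.4/21.0) = 46.8°
cos φ = cos(46.8°) = 0.684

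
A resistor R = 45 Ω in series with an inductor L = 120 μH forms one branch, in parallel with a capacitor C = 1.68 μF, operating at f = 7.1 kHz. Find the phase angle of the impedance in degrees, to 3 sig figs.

-73.1°

ω = 2πf = 44610 rad/s
X_L = ωL = 5.35 Ω
X_C = 1/(ωC) = 13.3 Ω
Branch 1 (R+jX_L): Z₁ = 45.0 + j5.35 Ω, |Z₁| = 45.3 Ω
Branch 2 (−jX_C): Z₂ = −j13.3 Ω
Parallel: Z = Z₁Z₂/(Z₁+Z₂), |Z| = 13.2 Ω, ∠Z = -73.1°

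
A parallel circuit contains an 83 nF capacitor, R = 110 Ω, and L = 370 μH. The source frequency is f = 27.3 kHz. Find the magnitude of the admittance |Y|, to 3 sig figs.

ω = 2πf = 171500 rad/s
X_L = ωL = 63.5 Ω
X_C = 1/(ωC) = 70.2 Ω
Parallel: admittances add. Y = 1/R + 1/(jωL) + jωC
Y = (0.00909 − j0.00152) S
|Y| = 0.00922 S → |Z| = 1/|Y| = 108 Ω, ∠Z = −∠Y = 9.49°

9.22 mS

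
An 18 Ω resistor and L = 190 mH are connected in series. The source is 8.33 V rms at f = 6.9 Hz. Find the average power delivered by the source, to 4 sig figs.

ω = 2πf = 43.35 rad/s
X_L = ωL = 8.237 Ω
Z = 18.00 + j8.237 Ω
|Z| = √(18.00² + 8.237²) = 19.80 Ω
∠Z = arctan(8.237/18.00) = 24.59°
I = V/|Z| = 420.8 mA
P = VI cos φ = 8.33 × 0.4208 × cos(24.59°) = 3.187 W

3.187 W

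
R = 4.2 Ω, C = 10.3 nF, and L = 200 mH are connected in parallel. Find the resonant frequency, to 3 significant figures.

ω₀ = 1/√(LC) = 1/√(0.2 × 1.03e-08) = 22030 rad/s
f₀ = ω₀/(2π) = 3.51 kHz

3.51 kHz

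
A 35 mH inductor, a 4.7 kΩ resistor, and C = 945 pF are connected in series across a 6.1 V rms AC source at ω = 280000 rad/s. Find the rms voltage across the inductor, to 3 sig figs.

7.83 V

X_L = ωL = 9800 Ω
X_C = 1/(ωC) = 3780 Ω
Net reactance X = X_L − X_C = 6020 Ω
Z = 4700 + j6020 Ω
|Z| = √(4700² + 6020²) = 7640 Ω
I = V/|Z| = 799 μA
V_L = I·|Z_L| = 0.000799 × 9800 = 7.83 V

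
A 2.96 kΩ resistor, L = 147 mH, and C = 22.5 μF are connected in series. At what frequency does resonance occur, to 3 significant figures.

ω₀ = 1/√(LC) = 1/√(0.147 × 2.25e-05) = 549.9 rad/s
f₀ = ω₀/(2π) = 87.5 Hz

87.5 Hz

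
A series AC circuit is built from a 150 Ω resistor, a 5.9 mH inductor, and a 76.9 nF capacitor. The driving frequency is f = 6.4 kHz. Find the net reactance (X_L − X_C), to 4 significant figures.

-86.13 Ω

ω = 2πf = 40210 rad/s
X_L = ωL = 237.3 Ω
X_C = 1/(ωC) = 323.4 Ω
X = 237.3 − 323.4 = -86.13 Ω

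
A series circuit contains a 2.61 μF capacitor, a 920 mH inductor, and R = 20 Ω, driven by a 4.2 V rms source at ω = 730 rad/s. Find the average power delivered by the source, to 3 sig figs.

X_L = ωL = 672 Ω
X_C = 1/(ωC) = 525 Ω
Net reactance X = X_L − X_C = 147 Ω
Z = 20.0 + j147 Ω
|Z| = √(20.0² + 147²) = 148 Ω
∠Z = arctan(147/20.0) = 82.2°
I = V/|Z| = 28.4 mA
P = VI cos φ = 4.2 × 0.0284 × cos(82.2°) = 16.1 mW

16.1 mW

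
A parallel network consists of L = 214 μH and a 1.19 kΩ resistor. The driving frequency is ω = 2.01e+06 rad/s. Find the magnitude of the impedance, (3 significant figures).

405 Ω

X_L = ωL = 430 Ω
Parallel: admittances add. Y = 1/R + 1/(jωL)
Y = (0.000840 − j0.00232) S
|Y| = 0.00247 S → |Z| = 1/|Y| = 405 Ω, ∠Z = −∠Y = 70.1°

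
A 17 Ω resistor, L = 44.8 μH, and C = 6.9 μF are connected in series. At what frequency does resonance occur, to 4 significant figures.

9.052 kHz

ω₀ = 1/√(LC) = 1/√(4.48e-05 × 6.9e-06) = 56880 rad/s
f₀ = ω₀/(2π) = 9.052 kHz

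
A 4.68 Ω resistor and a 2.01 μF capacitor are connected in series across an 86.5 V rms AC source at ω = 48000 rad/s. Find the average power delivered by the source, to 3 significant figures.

X_C = 1/(ωC) = 10.4 Ω
Z = 4.68 − j10.4 Ω
|Z| = √(4.68² + 10.4²) = 11.4 Ω
∠Z = arctan(-10.4/4.68) = -65.7°
I = V/|Z| = 7.61 A
P = VI cos φ = 86.5 × 7.61 × cos(-65.7°) = 271 W

271 W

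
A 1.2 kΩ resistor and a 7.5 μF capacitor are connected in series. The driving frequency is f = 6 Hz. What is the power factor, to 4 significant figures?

0.3213

ω = 2πf = 37.70 rad/s
X_C = 1/(ωC) = 3537 Ω
Z = 1200 − j3537 Ω
|Z| = √(1200² + 3537²) = 3735 Ω
∠Z = arctan(-3537/1200) = -71.26°
cos φ = cos(-71.26°) = 0.3213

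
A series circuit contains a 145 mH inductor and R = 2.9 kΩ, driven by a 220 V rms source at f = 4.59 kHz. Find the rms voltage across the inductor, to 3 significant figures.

ω = 2πf = 28840 rad/s
X_L = ωL = 4180 Ω
Z = 2900 + j4180 Ω
|Z| = √(2900² + 4180²) = 5090 Ω
I = V/|Z| = 43.2 mA
V_L = I·|Z_L| = 0.0432 × 4180 = 181 V

181 V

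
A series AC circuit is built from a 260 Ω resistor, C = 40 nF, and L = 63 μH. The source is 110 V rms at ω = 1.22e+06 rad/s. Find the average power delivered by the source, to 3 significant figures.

X_L = ωL = 76.9 Ω
X_C = 1/(ωC) = 20.5 Ω
Net reactance X = X_L − X_C = 56.4 Ω
Z = 260 + j56.4 Ω
|Z| = √(260² + 56.4²) = 266 Ω
∠Z = arctan(56.4/260) = 12.2°
I = V/|Z| = 413 mA
P = VI cos φ = 110 × 0.413 × cos(12.2°) = 44.4 W

44.4 W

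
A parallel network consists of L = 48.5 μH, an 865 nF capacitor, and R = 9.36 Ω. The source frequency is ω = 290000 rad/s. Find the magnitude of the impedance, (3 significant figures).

X_L = ωL = 14.1 Ω
X_C = 1/(ωC) = 3.99 Ω
Parallel: admittances add. Y = 1/R + 1/(jωL) + jωC
Y = (0.107 + j0.180) S
|Y| = 0.209 S → |Z| = 1/|Y| = 4.78 Ω, ∠Z = −∠Y = -59.3°

4.78 Ω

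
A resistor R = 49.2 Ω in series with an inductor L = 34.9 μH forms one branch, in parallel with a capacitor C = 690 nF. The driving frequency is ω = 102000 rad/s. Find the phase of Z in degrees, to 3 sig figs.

X_L = ωL = 3.56 Ω
X_C = 1/(ωC) = 14.2 Ω
Branch 1 (R+jX_L): Z₁ = 49.2 + j3.56 Ω, |Z₁| = 49.3 Ω
Branch 2 (−jX_C): Z₂ = −j14.2 Ω
Parallel: Z = Z₁Z₂/(Z₁+Z₂), |Z| = 13.9 Ω, ∠Z = -73.6°

-73.6°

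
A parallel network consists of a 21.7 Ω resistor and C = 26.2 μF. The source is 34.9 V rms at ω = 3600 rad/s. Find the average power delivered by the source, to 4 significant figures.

56.13 W

X_C = 1/(ωC) = 10.60 Ω
Parallel: admittances add. Y = 1/R + jωC
Y = (0.04608 + j0.09432) S
|Y| = 0.1050 S → |Z| = 1/|Y| = 9.526 Ω, ∠Z = −∠Y = -63.96°
I = V/|Z| = 3.664 A
P = VI cos φ = 34.9 × 3.664 × cos(-63.96°) = 56.13 W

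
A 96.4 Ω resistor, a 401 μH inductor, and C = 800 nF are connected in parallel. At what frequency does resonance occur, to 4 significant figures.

ω₀ = 1/√(LC) = 1/√(0.000401 × 8e-07) = 55830 rad/s
f₀ = ω₀/(2π) = 8.886 kHz

8.886 kHz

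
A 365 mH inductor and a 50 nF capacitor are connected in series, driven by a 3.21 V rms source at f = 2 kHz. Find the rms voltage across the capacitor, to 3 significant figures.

1.71 V

ω = 2πf = 12570 rad/s
X_L = ωL = 4590 Ω
X_C = 1/(ωC) = 1590 Ω
Net reactance X = X_L − X_C = 3000 Ω
Z = j3000 Ω
|Z| = √(0² + 3000²) = 3000 Ω
I = V/|Z| = 1.07 mA
V_C = I·|Z_C| = 0.00107 × 1590 = 1.71 V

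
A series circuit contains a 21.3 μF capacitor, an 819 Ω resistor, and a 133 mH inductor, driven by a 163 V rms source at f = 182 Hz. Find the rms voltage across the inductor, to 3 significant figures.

ω = 2πf = 1144 rad/s
X_L = ωL = 152 Ω
X_C = 1/(ωC) = 41.1 Ω
Net reactance X = X_L − X_C = 111 Ω
Z = 819 + j111 Ω
|Z| = √(819² + 111²) = 826 Ω
I = V/|Z| = 197 mA
V_L = I·|Z_L| = 0.197 × 152 = 30.0 V

30.0 V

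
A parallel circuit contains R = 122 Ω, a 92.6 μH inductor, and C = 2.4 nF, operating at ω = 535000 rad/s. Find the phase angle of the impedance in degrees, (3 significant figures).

X_L = ωL = 49.5 Ω
X_C = 1/(ωC) = 779 Ω
Parallel: admittances add. Y = 1/R + 1/(jωL) + jωC
Y = (0.00820 − j0.0189) S
|Y| = 0.0206 S → |Z| = 1/|Y| = 48.5 Ω, ∠Z = −∠Y = 66.6°

66.6°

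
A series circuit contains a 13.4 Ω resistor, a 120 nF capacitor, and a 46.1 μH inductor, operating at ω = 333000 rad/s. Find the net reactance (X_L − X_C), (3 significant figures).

-9.67 Ω

X_L = ωL = 15.4 Ω
X_C = 1/(ωC) = 25.0 Ω
X = 15.4 − 25.0 = -9.67 Ω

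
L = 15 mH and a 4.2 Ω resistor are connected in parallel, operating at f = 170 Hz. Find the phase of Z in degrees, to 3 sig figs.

14.7°

ω = 2πf = 1068 rad/s
X_L = ωL = 16.0 Ω
Parallel: admittances add. Y = 1/R + 1/(jωL)
Y = (0.238 − j0.0624) S
|Y| = 0.246 S → |Z| = 1/|Y| = 4.06 Ω, ∠Z = −∠Y = 14.7°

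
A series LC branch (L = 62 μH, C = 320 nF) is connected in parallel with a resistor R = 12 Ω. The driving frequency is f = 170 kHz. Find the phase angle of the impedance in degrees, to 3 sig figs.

ω = 2πf = 1.068e+06 rad/s
X_L = ωL = 66.2 Ω
X_C = 1/(ωC) = 2.93 Ω
Branch 1: Z₁ = R = 12.0 Ω
Branch 2 (series LC): Z₂ = j(X_L − X_C) = j63.3 Ω
Parallel: Z = Z₁Z₂/(Z₁+Z₂), |Z| = 11.8 Ω, ∠Z = 10.7°

10.7°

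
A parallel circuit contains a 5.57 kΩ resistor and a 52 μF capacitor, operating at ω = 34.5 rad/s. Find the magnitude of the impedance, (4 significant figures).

554.6 Ω

X_C = 1/(ωC) = 557.4 Ω
Parallel: admittances add. Y = 1/R + jωC
Y = (0.0001795 + j0.001794) S
|Y| = 0.001803 S → |Z| = 1/|Y| = 554.6 Ω, ∠Z = −∠Y = -84.29°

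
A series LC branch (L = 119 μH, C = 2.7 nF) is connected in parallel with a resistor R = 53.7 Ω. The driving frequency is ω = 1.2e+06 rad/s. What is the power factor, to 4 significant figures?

X_L = ωL = 142.8 Ω
X_C = 1/(ωC) = 308.6 Ω
Branch 1: Z₁ = R = 53.70 Ω
Branch 2 (series LC): Z₂ = j(X_L − X_C) = −j165.8 Ω
Parallel: Z = Z₁Z₂/(Z₁+Z₂), |Z| = 51.09 Ω, ∠Z = -17.94°
cos φ = cos(-17.94°) = 0.9514

0.9514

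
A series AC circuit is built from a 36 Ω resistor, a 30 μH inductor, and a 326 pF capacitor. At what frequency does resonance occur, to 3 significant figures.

ω₀ = 1/√(LC) = 1/√(3e-05 × 3.26e-10) = 1.011e+07 rad/s
f₀ = ω₀/(2π) = 1.61 MHz

1.61 MHz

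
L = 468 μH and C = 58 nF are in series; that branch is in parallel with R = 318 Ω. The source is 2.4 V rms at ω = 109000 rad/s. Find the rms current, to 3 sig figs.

X_L = ωL = 51.0 Ω
X_C = 1/(ωC) = 158 Ω
Branch 1: Z₁ = R = 318 Ω
Branch 2 (series LC): Z₂ = j(X_L − X_C) = −j107 Ω
Parallel: Z = Z₁Z₂/(Z₁+Z₂), |Z| = 102 Ω, ∠Z = -71.4°
I = V/|Z| = 2.4/102 = 23.6 mA

23.6 mA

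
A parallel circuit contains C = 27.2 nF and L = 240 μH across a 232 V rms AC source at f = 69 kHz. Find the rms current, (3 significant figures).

506 mA

ω = 2πf = 433500 rad/s
X_L = ωL = 104 Ω
X_C = 1/(ωC) = 84.8 Ω
Parallel: admittances add. Y = 1/(jωL) + jωC
Y = (0 + j0.00218) S
|Y| = 0.00218 S → |Z| = 1/|Y| = 458 Ω, ∠Z = −∠Y = -90.0°
I = V/|Z| = 232/458 = 506 mA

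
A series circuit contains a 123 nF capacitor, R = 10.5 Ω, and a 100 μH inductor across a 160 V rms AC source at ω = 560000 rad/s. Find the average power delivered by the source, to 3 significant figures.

147 W

X_L = ωL = 56.0 Ω
X_C = 1/(ωC) = 14.5 Ω
Net reactance X = X_L − X_C = 41.5 Ω
Z = 10.5 + j41.5 Ω
|Z| = √(10.5² + 41.5²) = 42.8 Ω
∠Z = arctan(41.5/10.5) = 75.8°
I = V/|Z| = 3.74 A
P = VI cos φ = 160 × 3.74 × cos(75.8°) = 147 W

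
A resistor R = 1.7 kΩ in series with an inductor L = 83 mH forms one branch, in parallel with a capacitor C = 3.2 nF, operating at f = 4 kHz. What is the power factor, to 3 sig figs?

ω = 2πf = 25130 rad/s
X_L = ωL = 2090 Ω
X_C = 1/(ωC) = 12400 Ω
Branch 1 (R+jX_L): Z₁ = 1700 + j2090 Ω, |Z₁| = 2690 Ω
Branch 2 (−jX_C): Z₂ = −j12400 Ω
Parallel: Z = Z₁Z₂/(Z₁+Z₂), |Z| = 3190 Ω, ∠Z = 41.5°
cos φ = cos(41.5°) = 0.749

0.749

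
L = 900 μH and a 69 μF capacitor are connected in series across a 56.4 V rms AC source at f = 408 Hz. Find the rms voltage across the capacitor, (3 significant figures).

ω = 2πf = 2564 rad/s
X_L = ωL = 2.31 Ω
X_C = 1/(ωC) = 5.65 Ω
Net reactance X = X_L − X_C = -3.35 Ω
Z = − j3.35 Ω
|Z| = √(0² + 3.35²) = 3.35 Ω
I = V/|Z| = 16.9 A
V_C = I·|Z_C| = 16.9 × 5.65 = 95.3 V

95.3 V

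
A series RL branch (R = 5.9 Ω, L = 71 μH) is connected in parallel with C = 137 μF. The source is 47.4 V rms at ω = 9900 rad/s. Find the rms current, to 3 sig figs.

X_L = ωL = 0.703 Ω
X_C = 1/(ωC) = 0.737 Ω
Branch 1 (R+jX_L): Z₁ = 5.90 + j0.703 Ω, |Z₁| = 5.94 Ω
Branch 2 (−jX_C): Z₂ = −j0.737 Ω
Parallel: Z = Z₁Z₂/(Z₁+Z₂), |Z| = 0.743 Ω, ∠Z = -82.9°
I = V/|Z| = 47.4/0.743 = 63.8 A

63.8 A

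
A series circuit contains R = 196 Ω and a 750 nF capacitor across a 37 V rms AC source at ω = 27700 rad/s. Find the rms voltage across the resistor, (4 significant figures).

X_C = 1/(ωC) = 48.13 Ω
Z = 196.0 − j48.13 Ω
|Z| = √(196.0² + 48.13²) = 201.8 Ω
I = V/|Z| = 183.3 mA
V_R = I·|Z_R| = 0.1833 × 196.0 = 35.93 V

35.93 V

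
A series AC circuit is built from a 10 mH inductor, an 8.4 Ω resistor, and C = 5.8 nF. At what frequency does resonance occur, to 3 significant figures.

ω₀ = 1/√(LC) = 1/√(0.01 × 5.8e-09) = 131300 rad/s
f₀ = ω₀/(2π) = 20.9 kHz

20.9 kHz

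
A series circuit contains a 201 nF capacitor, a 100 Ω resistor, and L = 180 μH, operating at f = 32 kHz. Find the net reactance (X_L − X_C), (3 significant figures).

ω = 2πf = 201100 rad/s
X_L = ωL = 36.2 Ω
X_C = 1/(ωC) = 24.7 Ω
X = 36.2 − 24.7 = 11.4 Ω

11.4 Ω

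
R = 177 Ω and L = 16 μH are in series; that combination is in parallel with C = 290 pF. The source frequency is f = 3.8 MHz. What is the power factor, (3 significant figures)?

ω = 2πf = 2.388e+07 rad/s
X_L = ωL = 382 Ω
X_C = 1/(ωC) = 144 Ω
Branch 1 (R+jX_L): Z₁ = 177 + j382 Ω, |Z₁| = 421 Ω
Branch 2 (−jX_C): Z₂ = −j144 Ω
Parallel: Z = Z₁Z₂/(Z₁+Z₂), |Z| = 205 Ω, ∠Z = -78.2°
cos φ = cos(-78.2°) = 0.205

0.205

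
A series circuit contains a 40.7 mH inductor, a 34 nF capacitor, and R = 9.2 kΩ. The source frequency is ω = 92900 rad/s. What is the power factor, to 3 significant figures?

0.936

X_L = ωL = 3780 Ω
X_C = 1/(ωC) = 317 Ω
Net reactance X = X_L − X_C = 3460 Ω
Z = 9200 + j3460 Ω
|Z| = √(9200² + 3460²) = 9830 Ω
∠Z = arctan(3460/9200) = 20.6°
cos φ = cos(20.6°) = 0.936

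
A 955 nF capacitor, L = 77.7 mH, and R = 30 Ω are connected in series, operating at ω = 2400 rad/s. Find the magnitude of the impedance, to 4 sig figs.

X_L = ωL = 186.5 Ω
X_C = 1/(ωC) = 436.3 Ω
Net reactance X = X_L − X_C = -249.8 Ω
Z = 30.00 − j249.8 Ω
|Z| = √(30.00² + 249.8²) = 251.6 Ω

251.6 Ω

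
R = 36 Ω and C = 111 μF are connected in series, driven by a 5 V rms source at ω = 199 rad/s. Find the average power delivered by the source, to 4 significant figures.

X_C = 1/(ωC) = 45.27 Ω
Z = 36.00 − j45.27 Ω
|Z| = √(36.00² + 45.27²) = 57.84 Ω
∠Z = arctan(-45.27/36.00) = -51.51°
I = V/|Z| = 86.44 mA
P = VI cos φ = 5 × 0.08644 × cos(-51.51°) = 269.0 mW

269.0 mW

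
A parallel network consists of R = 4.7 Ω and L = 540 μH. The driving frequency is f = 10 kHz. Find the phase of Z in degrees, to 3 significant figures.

ω = 2πf = 62830 rad/s
X_L = ωL = 33.9 Ω
Parallel: admittances add. Y = 1/R + 1/(jωL)
Y = (0.213 − j0.0295) S
|Y| = 0.215 S → |Z| = 1/|Y| = 4.66 Ω, ∠Z = −∠Y = 7.89°

7.89°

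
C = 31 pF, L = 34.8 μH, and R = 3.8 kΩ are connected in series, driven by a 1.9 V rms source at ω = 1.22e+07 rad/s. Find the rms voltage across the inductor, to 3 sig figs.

X_L = ωL = 425 Ω
X_C = 1/(ωC) = 2640 Ω
Net reactance X = X_L − X_C = -2220 Ω
Z = 3800 − j2220 Ω
|Z| = √(3800² + 2220²) = 4400 Ω
I = V/|Z| = 432 μA
V_L = I·|Z_L| = 0.000432 × 425 = 0.183 V

0.183 V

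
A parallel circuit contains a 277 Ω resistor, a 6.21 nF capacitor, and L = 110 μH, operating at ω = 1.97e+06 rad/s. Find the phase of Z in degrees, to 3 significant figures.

X_L = ωL = 217 Ω
X_C = 1/(ωC) = 81.7 Ω
Parallel: admittances add. Y = 1/R + 1/(jωL) + jωC
Y = (0.00361 + j0.00762) S
|Y| = 0.00843 S → |Z| = 1/|Y| = 119 Ω, ∠Z = −∠Y = -64.6°

-64.6°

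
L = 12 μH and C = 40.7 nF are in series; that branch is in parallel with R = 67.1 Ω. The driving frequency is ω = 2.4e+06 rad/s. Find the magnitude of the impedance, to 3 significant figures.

17.9 Ω

X_L = ωL = 28.8 Ω
X_C = 1/(ωC) = 10.2 Ω
Branch 1: Z₁ = R = 67.1 Ω
Branch 2 (series LC): Z₂ = j(X_L − X_C) = j18.6 Ω
Parallel: Z = Z₁Z₂/(Z₁+Z₂), |Z| = 17.9 Ω, ∠Z = 74.5°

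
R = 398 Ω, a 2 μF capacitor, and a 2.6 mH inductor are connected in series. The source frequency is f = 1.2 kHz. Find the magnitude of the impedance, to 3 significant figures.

401 Ω

ω = 2πf = 7540 rad/s
X_L = ωL = 19.6 Ω
X_C = 1/(ωC) = 66.3 Ω
Net reactance X = X_L − X_C = -46.7 Ω
Z = 398 − j46.7 Ω
|Z| = √(398² + 46.7²) = 401 Ω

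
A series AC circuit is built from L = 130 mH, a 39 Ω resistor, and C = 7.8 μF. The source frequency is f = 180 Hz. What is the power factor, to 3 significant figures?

ω = 2πf = 1131 rad/s
X_L = ωL = 147 Ω
X_C = 1/(ωC) = 113 Ω
Net reactance X = X_L − X_C = 33.7 Ω
Z = 39.0 + j33.7 Ω
|Z| = √(39.0² + 33.7²) = 51.5 Ω
∠Z = arctan(33.7/39.0) = 40.8°
cos φ = cos(40.8°) = 0.757

0.757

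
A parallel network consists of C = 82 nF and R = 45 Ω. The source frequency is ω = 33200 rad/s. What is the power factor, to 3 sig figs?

X_C = 1/(ωC) = 367 Ω
Parallel: admittances add. Y = 1/R + jωC
Y = (0.0222 + j0.00272) S
|Y| = 0.0224 S → |Z| = 1/|Y| = 44.7 Ω, ∠Z = −∠Y = -6.98°
cos φ = cos(-6.98°) = 0.993

0.993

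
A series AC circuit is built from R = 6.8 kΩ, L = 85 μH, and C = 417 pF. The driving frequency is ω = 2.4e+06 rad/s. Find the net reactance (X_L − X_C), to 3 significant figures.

X_L = ωL = 204 Ω
X_C = 1/(ωC) = 999 Ω
X = 204 − 999 = -795 Ω

-795 Ω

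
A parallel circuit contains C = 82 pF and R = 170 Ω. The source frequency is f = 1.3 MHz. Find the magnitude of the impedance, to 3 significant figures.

169 Ω

ω = 2πf = 8.168e+06 rad/s
X_C = 1/(ωC) = 1490 Ω
Parallel: admittances add. Y = 1/R + jωC
Y = (0.00588 + j0.000670) S
|Y| = 0.00592 S → |Z| = 1/|Y| = 169 Ω, ∠Z = −∠Y = -6.50°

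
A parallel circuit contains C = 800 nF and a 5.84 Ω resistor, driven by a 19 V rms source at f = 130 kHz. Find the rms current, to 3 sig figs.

12.8 A

ω = 2πf = 816800 rad/s
X_C = 1/(ωC) = 1.53 Ω
Parallel: admittances add. Y = 1/R + jωC
Y = (0.171 + j0.653) S
|Y| = 0.676 S → |Z| = 1/|Y| = 1.48 Ω, ∠Z = −∠Y = -75.3°
I = V/|Z| = 19/1.48 = 12.8 A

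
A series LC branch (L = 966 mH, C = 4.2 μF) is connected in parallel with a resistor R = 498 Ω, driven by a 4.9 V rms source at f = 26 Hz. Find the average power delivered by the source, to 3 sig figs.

48.2 mW

ω = 2πf = 163.4 rad/s
X_L = ωL = 158 Ω
X_C = 1/(ωC) = 1460 Ω
Branch 1: Z₁ = R = 498 Ω
Branch 2 (series LC): Z₂ = j(X_L − X_C) = −j1300 Ω
Parallel: Z = Z₁Z₂/(Z₁+Z₂), |Z| = 465 Ω, ∠Z = -21.0°
I = V/|Z| = 10.5 mA
P = VI cos φ = 4.9 × 0.0105 × cos(-21.0°) = 48.2 mW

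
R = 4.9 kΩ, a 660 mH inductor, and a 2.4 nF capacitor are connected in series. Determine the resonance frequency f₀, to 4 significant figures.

3.999 kHz

ω₀ = 1/√(LC) = 1/√(0.66 × 2.4e-09) = 25130 rad/s
f₀ = ω₀/(2π) = 3.999 kHz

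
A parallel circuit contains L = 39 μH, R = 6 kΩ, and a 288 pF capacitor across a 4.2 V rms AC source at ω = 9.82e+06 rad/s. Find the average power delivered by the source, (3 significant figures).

X_L = ωL = 383 Ω
X_C = 1/(ωC) = 354 Ω
Parallel: admittances add. Y = 1/R + 1/(jωL) + jωC
Y = (0.000167 + j0.000217) S
|Y| = 0.000274 S → |Z| = 1/|Y| = 3650 Ω, ∠Z = −∠Y = -52.5°
I = V/|Z| = 1.15 mA
P = VI cos φ = 4.2 × 0.00115 × cos(-52.5°) = 2.94 mW

2.94 mW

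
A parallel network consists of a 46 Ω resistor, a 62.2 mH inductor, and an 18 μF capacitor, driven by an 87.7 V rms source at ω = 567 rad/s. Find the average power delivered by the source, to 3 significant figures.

167 W

X_L = ωL = 35.3 Ω
X_C = 1/(ωC) = 98.0 Ω
Parallel: admittances add. Y = 1/R + 1/(jωL) + jωC
Y = (0.0217 − j0.0181) S
|Y| = 0.0283 S → |Z| = 1/|Y| = 35.3 Ω, ∠Z = −∠Y = 39.9°
I = V/|Z| = 2.48 A
P = VI cos φ = 87.7 × 2.48 × cos(39.9°) = 167 W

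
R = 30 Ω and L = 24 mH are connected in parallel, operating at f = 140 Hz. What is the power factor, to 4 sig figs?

0.5755

ω = 2πf = 879.6 rad/s
X_L = ωL = 21.11 Ω
Parallel: admittances add. Y = 1/R + 1/(jωL)
Y = (0.03333 − j0.04737) S
|Y| = 0.05792 S → |Z| = 1/|Y| = 17.27 Ω, ∠Z = −∠Y = 54.87°
cos φ = cos(54.87°) = 0.5755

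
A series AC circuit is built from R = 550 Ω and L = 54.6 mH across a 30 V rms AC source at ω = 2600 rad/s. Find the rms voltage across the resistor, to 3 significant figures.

29.0 V

X_L = ωL = 142 Ω
Z = 550 + j142 Ω
|Z| = √(550² + 142²) = 568 Ω
I = V/|Z| = 52.8 mA
V_R = I·|Z_R| = 0.0528 × 550 = 29.0 V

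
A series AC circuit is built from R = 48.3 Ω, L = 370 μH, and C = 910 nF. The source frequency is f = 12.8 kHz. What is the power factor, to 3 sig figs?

ω = 2πf = 80420 rad/s
X_L = ωL = 29.8 Ω
X_C = 1/(ωC) = 13.7 Ω
Net reactance X = X_L − X_C = 16.1 Ω
Z = 48.3 + j16.1 Ω
|Z| = √(48.3² + 16.1²) = 50.9 Ω
∠Z = arctan(16.1/48.3) = 18.4°
cos φ = cos(18.4°) = 0.949

0.949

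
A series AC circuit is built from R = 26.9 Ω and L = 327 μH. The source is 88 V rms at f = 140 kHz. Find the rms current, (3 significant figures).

305 mA

ω = 2πf = 879600 rad/s
X_L = ωL = 288 Ω
Z = 26.9 + j288 Ω
|Z| = √(26.9² + 288²) = 289 Ω
I = V/|Z| = 88/289 = 305 mA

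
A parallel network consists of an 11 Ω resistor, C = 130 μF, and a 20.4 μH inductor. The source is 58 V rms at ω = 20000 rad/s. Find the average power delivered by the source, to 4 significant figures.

X_L = ωL = 0.4080 Ω
X_C = 1/(ωC) = 0.3846 Ω
Parallel: admittances add. Y = 1/R + 1/(jωL) + jωC
Y = (0.09091 + j0.1490) S
|Y| = 0.1746 S → |Z| = 1/|Y| = 5.729 Ω, ∠Z = −∠Y = -58.61°
I = V/|Z| = 10.12 A
P = VI cos φ = 58 × 10.12 × cos(-58.61°) = 305.8 W

305.8 W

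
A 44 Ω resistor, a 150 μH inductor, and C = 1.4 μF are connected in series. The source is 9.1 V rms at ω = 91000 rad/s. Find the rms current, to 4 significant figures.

205.0 mA

X_L = ωL = 13.65 Ω
X_C = 1/(ωC) = 7.849 Ω
Net reactance X = X_L − X_C = 5.801 Ω
Z = 44.00 + j5.801 Ω
|Z| = √(44.00² + 5.801²) = 44.38 Ω
I = V/|Z| = 9.1/44.38 = 205.0 mA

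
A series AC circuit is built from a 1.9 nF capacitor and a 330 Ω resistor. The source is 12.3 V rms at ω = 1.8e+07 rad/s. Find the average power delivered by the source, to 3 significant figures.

455 mW

X_C = 1/(ωC) = 29.2 Ω
Z = 330 − j29.2 Ω
|Z| = √(330² + 29.2²) = 331 Ω
∠Z = arctan(-29.2/330) = -5.06°
I = V/|Z| = 37.1 mA
P = VI cos φ = 12.3 × 0.0371 × cos(-5.06°) = 455 mW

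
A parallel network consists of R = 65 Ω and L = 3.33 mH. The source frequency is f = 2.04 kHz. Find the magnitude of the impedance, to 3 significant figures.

ω = 2πf = 12820 rad/s
X_L = ωL = 42.7 Ω
Parallel: admittances add. Y = 1/R + 1/(jωL)
Y = (0.0154 − j0.0234) S
|Y| = 0.0280 S → |Z| = 1/|Y| = 35.7 Ω, ∠Z = −∠Y = 56.7°

35.7 Ω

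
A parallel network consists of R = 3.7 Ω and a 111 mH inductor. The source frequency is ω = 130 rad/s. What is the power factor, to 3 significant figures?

0.969

X_L = ωL = 14.4 Ω
Parallel: admittances add. Y = 1/R + 1/(jωL)
Y = (0.270 − j0.0693) S
|Y| = 0.279 S → |Z| = 1/|Y| = 3.58 Ω, ∠Z = −∠Y = 14.4°
cos φ = cos(14.4°) = 0.969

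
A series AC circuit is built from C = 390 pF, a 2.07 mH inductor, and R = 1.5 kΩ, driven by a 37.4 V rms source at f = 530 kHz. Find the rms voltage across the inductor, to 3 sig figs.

ω = 2πf = 3.33e+06 rad/s
X_L = ωL = 6890 Ω
X_C = 1/(ωC) = 770 Ω
Net reactance X = X_L − X_C = 6120 Ω
Z = 1500 + j6120 Ω
|Z| = √(1500² + 6120²) = 6300 Ω
I = V/|Z| = 5.93 mA
V_L = I·|Z_L| = 0.00593 × 6890 = 40.9 V

40.9 V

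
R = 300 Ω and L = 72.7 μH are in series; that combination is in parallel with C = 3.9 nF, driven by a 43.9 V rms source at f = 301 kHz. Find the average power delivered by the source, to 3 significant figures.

ω = 2πf = 1.891e+06 rad/s
X_L = ωL = 137 Ω
X_C = 1/(ωC) = 136 Ω
Branch 1 (R+jX_L): Z₁ = 300 + j137 Ω, |Z₁| = 330 Ω
Branch 2 (−jX_C): Z₂ = −j136 Ω
Parallel: Z = Z₁Z₂/(Z₁+Z₂), |Z| = 149 Ω, ∠Z = -65.7°
I = V/|Z| = 294 mA
P = VI cos φ = 43.9 × 0.294 × cos(-65.7°) = 5.31 W

5.31 W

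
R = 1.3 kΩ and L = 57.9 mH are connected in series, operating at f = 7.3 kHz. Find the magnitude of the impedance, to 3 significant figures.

2960 Ω

ω = 2πf = 45870 rad/s
X_L = ωL = 2660 Ω
Z = 1300 + j2660 Ω
|Z| = √(1300² + 2660²) = 2960 Ω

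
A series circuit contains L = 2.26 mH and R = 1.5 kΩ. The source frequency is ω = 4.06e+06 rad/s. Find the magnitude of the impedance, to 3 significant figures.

X_L = ωL = 9180 Ω
Z = 1500 + j9180 Ω
|Z| = √(1500² + 9180²) = 9300 Ω

9300 Ω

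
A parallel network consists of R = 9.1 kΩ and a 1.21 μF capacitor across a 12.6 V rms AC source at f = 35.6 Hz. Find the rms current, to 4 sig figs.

ω = 2πf = 223.7 rad/s
X_C = 1/(ωC) = 3695 Ω
Parallel: admittances add. Y = 1/R + jωC
Y = (0.0001099 + j0.0002707) S
|Y| = 0.0002921 S → |Z| = 1/|Y| = 3423 Ω, ∠Z = −∠Y = -67.90°
I = V/|Z| = 12.6/3423 = 3.681 mA

3.681 mA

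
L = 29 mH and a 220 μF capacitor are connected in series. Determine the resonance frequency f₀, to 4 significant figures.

63.01 Hz

ω₀ = 1/√(LC) = 1/√(0.029 × 0.00022) = 395.9 rad/s
f₀ = ω₀/(2π) = 63.01 Hz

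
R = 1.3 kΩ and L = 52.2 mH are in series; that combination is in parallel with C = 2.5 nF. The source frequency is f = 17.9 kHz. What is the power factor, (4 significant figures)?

ω = 2πf = 112500 rad/s
X_L = ωL = 5871 Ω
X_C = 1/(ωC) = 3557 Ω
Branch 1 (R+jX_L): Z₁ = 1300 + j5871 Ω, |Z₁| = 6013 Ω
Branch 2 (−jX_C): Z₂ = −j3557 Ω
Parallel: Z = Z₁Z₂/(Z₁+Z₂), |Z| = 8057 Ω, ∠Z = -73.16°
cos φ = cos(-73.16°) = 0.2897

0.2897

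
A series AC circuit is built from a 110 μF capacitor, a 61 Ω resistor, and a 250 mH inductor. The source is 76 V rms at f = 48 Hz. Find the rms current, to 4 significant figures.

1.001 A

ω = 2πf = 301.6 rad/s
X_L = ωL = 75.40 Ω
X_C = 1/(ωC) = 30.14 Ω
Net reactance X = X_L − X_C = 45.26 Ω
Z = 61.00 + j45.26 Ω
|Z| = √(61.00² + 45.26²) = 75.95 Ω
I = V/|Z| = 76/75.95 = 1.001 A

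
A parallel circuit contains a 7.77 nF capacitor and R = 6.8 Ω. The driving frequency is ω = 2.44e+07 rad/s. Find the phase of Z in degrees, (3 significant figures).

-52.2°

X_C = 1/(ωC) = 5.27 Ω
Parallel: admittances add. Y = 1/R + jωC
Y = (0.147 + j0.190) S
|Y| = 0.240 S → |Z| = 1/|Y| = 4.17 Ω, ∠Z = −∠Y = -52.2°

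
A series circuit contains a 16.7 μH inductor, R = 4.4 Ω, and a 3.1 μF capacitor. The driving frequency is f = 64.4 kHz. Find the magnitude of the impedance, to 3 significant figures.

ω = 2πf = 404600 rad/s
X_L = ωL = 6.76 Ω
X_C = 1/(ωC) = 0.797 Ω
Net reactance X = X_L − X_C = 5.96 Ω
Z = 4.40 + j5.96 Ω
|Z| = √(4.40² + 5.96²) = 7.41 Ω

7.41 Ω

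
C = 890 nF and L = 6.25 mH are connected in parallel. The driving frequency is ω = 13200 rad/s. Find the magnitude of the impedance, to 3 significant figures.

X_L = ωL = 82.5 Ω
X_C = 1/(ωC) = 85.1 Ω
Parallel: admittances add. Y = 1/(jωL) + jωC
Y = (0 − j0.000373) S
|Y| = 0.000373 S → |Z| = 1/|Y| = 2680 Ω, ∠Z = −∠Y = 90.0°

2680 Ω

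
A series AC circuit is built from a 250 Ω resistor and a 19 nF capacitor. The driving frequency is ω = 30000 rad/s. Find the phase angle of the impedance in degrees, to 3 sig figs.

X_C = 1/(ωC) = 1750 Ω
Z = 250 − j1750 Ω
|Z| = √(250² + 1750²) = 1770 Ω
∠Z = arctan(-1750/250) = -81.9°

-81.9°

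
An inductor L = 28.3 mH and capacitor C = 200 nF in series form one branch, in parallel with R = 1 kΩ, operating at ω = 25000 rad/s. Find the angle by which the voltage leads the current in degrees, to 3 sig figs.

X_L = ωL = 708 Ω
X_C = 1/(ωC) = 200 Ω
Branch 1: Z₁ = R = 1000 Ω
Branch 2 (series LC): Z₂ = j(X_L − X_C) = j508 Ω
Parallel: Z = Z₁Z₂/(Z₁+Z₂), |Z| = 453 Ω, ∠Z = 63.1°

63.1°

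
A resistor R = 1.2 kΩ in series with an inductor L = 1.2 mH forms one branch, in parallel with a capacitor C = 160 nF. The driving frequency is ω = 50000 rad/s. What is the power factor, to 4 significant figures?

0.1039

X_L = ωL = 60.00 Ω
X_C = 1/(ωC) = 125.0 Ω
Branch 1 (R+jX_L): Z₁ = 1200 + j60.00 Ω, |Z₁| = 1201 Ω
Branch 2 (−jX_C): Z₂ = −j125.0 Ω
Parallel: Z = Z₁Z₂/(Z₁+Z₂), |Z| = 125.0 Ω, ∠Z = -84.04°
cos φ = cos(-84.04°) = 0.1039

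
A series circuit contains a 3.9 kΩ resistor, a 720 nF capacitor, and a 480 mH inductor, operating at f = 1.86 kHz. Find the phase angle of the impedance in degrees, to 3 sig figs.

ω = 2πf = 11690 rad/s
X_L = ωL = 5610 Ω
X_C = 1/(ωC) = 119 Ω
Net reactance X = X_L − X_C = 5490 Ω
Z = 3900 + j5490 Ω
|Z| = √(3900² + 5490²) = 6730 Ω
∠Z = arctan(5490/3900) = 54.6°

54.6°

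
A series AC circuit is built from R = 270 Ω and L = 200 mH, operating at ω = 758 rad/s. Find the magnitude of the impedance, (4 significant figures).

X_L = ωL = 151.6 Ω
Z = 270.0 + j151.6 Ω
|Z| = √(270.0² + 151.6²) = 309.6 Ω

309.6 Ω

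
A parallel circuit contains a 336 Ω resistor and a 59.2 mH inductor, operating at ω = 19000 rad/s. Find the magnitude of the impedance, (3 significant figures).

322 Ω

X_L = ωL = 1120 Ω
Parallel: admittances add. Y = 1/R + 1/(jωL)
Y = (0.00298 − j0.000889) S
|Y| = 0.00311 S → |Z| = 1/|Y| = 322 Ω, ∠Z = −∠Y = 16.6°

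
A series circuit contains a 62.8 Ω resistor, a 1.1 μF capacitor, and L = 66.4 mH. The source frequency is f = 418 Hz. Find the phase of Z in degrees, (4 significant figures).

-69.92°

ω = 2πf = 2626 rad/s
X_L = ωL = 174.4 Ω
X_C = 1/(ωC) = 346.1 Ω
Net reactance X = X_L − X_C = -171.7 Ω
Z = 62.80 − j171.7 Ω
|Z| = √(62.80² + 171.7²) = 182.9 Ω
∠Z = arctan(-171.7/62.80) = -69.92°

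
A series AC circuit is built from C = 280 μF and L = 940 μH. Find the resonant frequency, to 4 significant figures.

ω₀ = 1/√(LC) = 1/√(0.00094 × 0.00028) = 1949 rad/s
f₀ = ω₀/(2π) = 310.2 Hz

310.2 Hz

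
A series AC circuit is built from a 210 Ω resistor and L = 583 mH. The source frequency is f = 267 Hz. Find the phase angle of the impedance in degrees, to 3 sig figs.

ω = 2πf = 1678 rad/s
X_L = ωL = 978 Ω
Z = 210 + j978 Ω
|Z| = √(210² + 978²) = 1000 Ω
∠Z = arctan(978/210) = 77.9°

77.9°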